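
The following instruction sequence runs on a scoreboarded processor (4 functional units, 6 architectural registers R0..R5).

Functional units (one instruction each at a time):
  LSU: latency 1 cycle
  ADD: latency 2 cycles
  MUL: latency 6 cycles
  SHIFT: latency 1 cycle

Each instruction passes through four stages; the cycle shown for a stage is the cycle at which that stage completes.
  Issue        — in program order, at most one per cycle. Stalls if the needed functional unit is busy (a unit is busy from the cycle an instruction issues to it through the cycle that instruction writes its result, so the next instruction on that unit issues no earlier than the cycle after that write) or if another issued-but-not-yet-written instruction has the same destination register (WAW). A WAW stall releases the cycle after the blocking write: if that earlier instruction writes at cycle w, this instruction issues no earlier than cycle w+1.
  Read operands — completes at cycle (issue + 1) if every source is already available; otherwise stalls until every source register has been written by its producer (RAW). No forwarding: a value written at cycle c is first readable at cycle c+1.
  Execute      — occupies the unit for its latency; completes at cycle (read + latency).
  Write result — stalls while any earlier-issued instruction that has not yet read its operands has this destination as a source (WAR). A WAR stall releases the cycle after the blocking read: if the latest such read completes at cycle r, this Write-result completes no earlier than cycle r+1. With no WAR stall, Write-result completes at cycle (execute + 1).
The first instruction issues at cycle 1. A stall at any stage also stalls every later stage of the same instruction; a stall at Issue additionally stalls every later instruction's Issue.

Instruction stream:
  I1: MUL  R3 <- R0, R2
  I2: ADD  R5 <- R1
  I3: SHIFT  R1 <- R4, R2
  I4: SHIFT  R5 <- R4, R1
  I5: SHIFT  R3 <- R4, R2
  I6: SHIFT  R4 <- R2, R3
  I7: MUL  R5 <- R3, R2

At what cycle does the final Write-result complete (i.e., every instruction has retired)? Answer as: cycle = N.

I1  is:1  ro:2  ex:8  wr:9
I2  is:2  ro:3  ex:5  wr:6
I3  is:3  ro:4  ex:5  wr:6
I4  is:7  ro:8  ex:9  wr:10  — struct: SHIFT busy until I3 writes@6
I5  is:11  ro:12  ex:13  wr:14  — struct: SHIFT busy until I4 writes@10
I6  is:15  ro:16  ex:17  wr:18  — struct: SHIFT busy until I5 writes@14
I7  is:16  ro:17  ex:23  wr:24

cycle = 24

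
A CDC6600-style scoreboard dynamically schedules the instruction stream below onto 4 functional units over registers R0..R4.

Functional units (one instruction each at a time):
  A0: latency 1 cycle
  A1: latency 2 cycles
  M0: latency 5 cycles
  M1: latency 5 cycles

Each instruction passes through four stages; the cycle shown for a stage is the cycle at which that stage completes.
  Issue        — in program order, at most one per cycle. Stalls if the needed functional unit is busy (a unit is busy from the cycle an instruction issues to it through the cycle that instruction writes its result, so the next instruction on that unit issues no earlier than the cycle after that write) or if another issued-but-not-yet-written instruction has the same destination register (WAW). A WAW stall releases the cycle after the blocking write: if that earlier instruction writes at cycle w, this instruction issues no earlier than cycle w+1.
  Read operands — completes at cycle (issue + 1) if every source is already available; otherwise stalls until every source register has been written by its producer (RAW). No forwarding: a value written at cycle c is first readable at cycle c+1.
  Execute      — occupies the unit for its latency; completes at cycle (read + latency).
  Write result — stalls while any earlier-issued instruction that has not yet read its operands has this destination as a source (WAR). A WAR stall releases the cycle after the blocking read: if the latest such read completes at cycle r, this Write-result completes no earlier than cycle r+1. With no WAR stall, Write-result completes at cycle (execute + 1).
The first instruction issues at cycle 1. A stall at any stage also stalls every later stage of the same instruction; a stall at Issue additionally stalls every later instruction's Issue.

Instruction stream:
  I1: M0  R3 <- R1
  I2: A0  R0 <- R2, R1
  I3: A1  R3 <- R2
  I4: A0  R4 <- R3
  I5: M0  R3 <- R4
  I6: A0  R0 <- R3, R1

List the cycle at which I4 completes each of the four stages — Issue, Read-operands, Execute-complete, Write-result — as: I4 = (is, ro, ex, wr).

I1 -> (1, 2, 7, 8)
I2 -> (2, 3, 4, 5)
I3 -> (9, 10, 12, 13)  // WAW R3: wait I1 write@8
I4 -> (10, 14, 15, 16)  // RAW R3: wait I3 write@13
I5 -> (14, 17, 22, 23)  // WAW R3: wait I3 write@13, RAW R4: wait I4 write@16
I6 -> (17, 24, 25, 26)  // struct: A0 busy until I4 writes@16, RAW R3: wait I5 write@23

I4 = (10, 14, 15, 16)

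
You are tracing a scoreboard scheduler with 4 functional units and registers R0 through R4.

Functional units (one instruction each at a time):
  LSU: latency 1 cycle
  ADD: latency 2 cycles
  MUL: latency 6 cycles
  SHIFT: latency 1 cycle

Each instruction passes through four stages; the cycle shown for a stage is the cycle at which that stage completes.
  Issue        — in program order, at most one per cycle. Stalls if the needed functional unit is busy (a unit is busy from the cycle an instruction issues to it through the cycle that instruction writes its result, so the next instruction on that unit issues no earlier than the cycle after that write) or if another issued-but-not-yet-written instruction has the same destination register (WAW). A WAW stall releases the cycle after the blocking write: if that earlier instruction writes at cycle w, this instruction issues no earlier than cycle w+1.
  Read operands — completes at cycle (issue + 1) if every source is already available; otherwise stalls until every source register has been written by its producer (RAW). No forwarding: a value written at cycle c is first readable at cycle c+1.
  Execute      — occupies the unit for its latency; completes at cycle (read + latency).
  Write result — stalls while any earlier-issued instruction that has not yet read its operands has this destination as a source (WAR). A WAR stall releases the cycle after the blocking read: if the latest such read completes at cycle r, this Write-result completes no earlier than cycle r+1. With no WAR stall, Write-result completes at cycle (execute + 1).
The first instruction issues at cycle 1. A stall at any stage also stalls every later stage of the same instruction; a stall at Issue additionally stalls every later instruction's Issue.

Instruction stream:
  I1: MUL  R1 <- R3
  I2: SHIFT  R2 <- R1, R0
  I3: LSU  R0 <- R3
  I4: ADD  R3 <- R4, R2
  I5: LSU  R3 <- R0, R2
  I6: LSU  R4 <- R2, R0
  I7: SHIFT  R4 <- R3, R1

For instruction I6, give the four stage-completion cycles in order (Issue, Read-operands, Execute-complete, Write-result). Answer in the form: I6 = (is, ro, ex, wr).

I6 = (21, 22, 23, 24)

1) issue 1, read 2, done 8, write 9
2) issue 2, read 10, done 11, write 12  <RAW R1: wait I1 write@9>
3) issue 3, read 4, done 5, write 11  <WAR R0: wait I2 read@10>
4) issue 4, read 13, done 15, write 16  <RAW R2: wait I2 write@12>
5) issue 17, read 18, done 19, write 20  <WAW R3: wait I4 write@16>
6) issue 21, read 22, done 23, write 24  <struct: LSU busy until I5 writes@20>
7) issue 25, read 26, done 27, write 28  <WAW R4: wait I6 write@24>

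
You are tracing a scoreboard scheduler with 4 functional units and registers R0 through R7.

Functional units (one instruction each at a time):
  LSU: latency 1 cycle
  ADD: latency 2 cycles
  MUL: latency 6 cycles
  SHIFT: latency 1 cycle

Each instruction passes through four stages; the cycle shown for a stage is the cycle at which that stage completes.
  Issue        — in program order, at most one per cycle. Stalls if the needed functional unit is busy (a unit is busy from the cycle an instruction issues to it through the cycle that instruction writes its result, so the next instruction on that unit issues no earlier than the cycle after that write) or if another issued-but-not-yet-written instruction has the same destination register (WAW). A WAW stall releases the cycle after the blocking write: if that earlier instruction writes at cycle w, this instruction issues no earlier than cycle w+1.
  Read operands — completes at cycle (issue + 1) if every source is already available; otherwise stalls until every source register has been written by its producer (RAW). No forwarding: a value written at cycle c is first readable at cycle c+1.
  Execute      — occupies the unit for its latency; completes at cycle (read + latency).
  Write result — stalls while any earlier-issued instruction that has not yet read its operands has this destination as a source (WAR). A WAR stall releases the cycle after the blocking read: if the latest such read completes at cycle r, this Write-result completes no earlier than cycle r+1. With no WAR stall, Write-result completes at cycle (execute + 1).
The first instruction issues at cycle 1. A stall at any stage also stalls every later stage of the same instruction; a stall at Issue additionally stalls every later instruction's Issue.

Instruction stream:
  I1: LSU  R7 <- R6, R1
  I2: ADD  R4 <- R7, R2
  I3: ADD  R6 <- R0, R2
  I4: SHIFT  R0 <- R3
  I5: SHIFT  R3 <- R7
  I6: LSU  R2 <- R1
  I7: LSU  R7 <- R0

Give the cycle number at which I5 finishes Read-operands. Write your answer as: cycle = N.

c1: I1 issues→LSU
c2: I1 reads · I2 issues→ADD
c3: I1 exec-done
c4: I1 writes R7
c5: I2 reads
c7: I2 exec-done
c8: I2 writes R4
c9: I3 issues→ADD
c10: I3 reads · I4 issues→SHIFT
c11: I4 reads
c12: I3 exec-done · I4 exec-done
c13: I3 writes R6 · I4 writes R0
c14: I5 issues→SHIFT
c15: I5 reads · I6 issues→LSU
c16: I5 exec-done · I6 reads
c17: I5 writes R3 · I6 exec-done
c18: I6 writes R2
c19: I7 issues→LSU
c20: I7 reads
c21: I7 exec-done
c22: I7 writes R7

cycle = 15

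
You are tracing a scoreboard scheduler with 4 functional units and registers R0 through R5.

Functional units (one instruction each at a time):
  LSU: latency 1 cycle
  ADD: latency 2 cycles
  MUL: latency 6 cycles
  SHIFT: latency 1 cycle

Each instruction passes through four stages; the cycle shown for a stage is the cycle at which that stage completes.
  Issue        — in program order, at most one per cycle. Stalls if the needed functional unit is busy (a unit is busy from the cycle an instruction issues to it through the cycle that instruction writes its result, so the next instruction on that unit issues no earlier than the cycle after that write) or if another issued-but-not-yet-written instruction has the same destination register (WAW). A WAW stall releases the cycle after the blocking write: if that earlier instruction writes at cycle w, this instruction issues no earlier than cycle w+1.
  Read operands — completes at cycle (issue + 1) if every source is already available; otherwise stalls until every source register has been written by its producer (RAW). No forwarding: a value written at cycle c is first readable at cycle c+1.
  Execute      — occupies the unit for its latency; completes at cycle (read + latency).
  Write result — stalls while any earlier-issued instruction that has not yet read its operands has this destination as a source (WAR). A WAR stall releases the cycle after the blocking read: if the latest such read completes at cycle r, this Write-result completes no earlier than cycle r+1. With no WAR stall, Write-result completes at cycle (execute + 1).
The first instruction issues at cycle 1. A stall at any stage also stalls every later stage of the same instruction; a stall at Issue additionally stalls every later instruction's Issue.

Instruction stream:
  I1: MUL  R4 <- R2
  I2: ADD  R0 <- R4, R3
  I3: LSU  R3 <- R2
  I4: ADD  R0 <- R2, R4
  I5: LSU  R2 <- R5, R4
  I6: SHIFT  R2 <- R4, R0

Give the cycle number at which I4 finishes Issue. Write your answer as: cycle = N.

t=1  I1 dispatched to MUL
t=2  I1 operands ready, I2 dispatched to ADD
t=3  I3 dispatched to LSU
t=4  I3 operands ready
t=5  I3 complete
t=8  I1 complete
t=9  R4←I1
t=10  I2 operands ready
t=11  R3←I3
t=12  I2 complete
t=13  R0←I2
t=14  I4 dispatched to ADD
t=15  I4 operands ready, I5 dispatched to LSU
t=16  I5 operands ready
t=17  I4 complete, I5 complete
t=18  R0←I4, R2←I5
t=19  I6 dispatched to SHIFT
t=20  I6 operands ready
t=21  I6 complete
t=22  R2←I6

cycle = 14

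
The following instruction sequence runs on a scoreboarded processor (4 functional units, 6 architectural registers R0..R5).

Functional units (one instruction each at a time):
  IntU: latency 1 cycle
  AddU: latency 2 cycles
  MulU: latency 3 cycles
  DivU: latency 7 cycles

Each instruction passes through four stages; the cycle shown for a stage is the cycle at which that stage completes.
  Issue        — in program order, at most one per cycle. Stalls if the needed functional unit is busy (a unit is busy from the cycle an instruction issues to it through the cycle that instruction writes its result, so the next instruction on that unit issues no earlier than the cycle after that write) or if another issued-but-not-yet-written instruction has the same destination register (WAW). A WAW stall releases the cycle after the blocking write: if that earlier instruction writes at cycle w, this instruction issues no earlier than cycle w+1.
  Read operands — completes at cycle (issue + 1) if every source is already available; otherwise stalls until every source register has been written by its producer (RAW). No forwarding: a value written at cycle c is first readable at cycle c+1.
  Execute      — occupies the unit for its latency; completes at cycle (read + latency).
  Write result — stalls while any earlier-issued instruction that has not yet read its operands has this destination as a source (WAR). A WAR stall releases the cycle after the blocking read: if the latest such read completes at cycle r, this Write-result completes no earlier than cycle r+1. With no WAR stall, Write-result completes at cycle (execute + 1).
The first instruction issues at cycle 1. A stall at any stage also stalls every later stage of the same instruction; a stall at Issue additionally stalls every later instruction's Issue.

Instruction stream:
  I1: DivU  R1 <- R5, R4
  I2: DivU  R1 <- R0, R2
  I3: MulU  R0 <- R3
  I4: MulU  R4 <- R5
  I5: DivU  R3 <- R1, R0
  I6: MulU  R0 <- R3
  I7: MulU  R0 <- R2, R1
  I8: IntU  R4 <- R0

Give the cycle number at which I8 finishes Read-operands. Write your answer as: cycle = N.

cycle = 42

[1] issue I1 (DivU)
[2] I1 read-ops
[9] I1 finished on DivU
[10] I1→R1
[11] issue I2 (DivU)
[12] I2 read-ops; issue I3 (MulU)
[13] I3 read-ops
[16] I3 finished on MulU
[17] I3→R0
[18] issue I4 (MulU)
[19] I2 finished on DivU; I4 read-ops
[20] I2→R1
[21] issue I5 (DivU)
[22] I4 finished on MulU; I5 read-ops
[23] I4→R4
[24] issue I6 (MulU)
[29] I5 finished on DivU
[30] I5→R3
[31] I6 read-ops
[34] I6 finished on MulU
[35] I6→R0
[36] issue I7 (MulU)
[37] I7 read-ops; issue I8 (IntU)
[40] I7 finished on MulU
[41] I7→R0
[42] I8 read-ops
[43] I8 finished on IntU
[44] I8→R4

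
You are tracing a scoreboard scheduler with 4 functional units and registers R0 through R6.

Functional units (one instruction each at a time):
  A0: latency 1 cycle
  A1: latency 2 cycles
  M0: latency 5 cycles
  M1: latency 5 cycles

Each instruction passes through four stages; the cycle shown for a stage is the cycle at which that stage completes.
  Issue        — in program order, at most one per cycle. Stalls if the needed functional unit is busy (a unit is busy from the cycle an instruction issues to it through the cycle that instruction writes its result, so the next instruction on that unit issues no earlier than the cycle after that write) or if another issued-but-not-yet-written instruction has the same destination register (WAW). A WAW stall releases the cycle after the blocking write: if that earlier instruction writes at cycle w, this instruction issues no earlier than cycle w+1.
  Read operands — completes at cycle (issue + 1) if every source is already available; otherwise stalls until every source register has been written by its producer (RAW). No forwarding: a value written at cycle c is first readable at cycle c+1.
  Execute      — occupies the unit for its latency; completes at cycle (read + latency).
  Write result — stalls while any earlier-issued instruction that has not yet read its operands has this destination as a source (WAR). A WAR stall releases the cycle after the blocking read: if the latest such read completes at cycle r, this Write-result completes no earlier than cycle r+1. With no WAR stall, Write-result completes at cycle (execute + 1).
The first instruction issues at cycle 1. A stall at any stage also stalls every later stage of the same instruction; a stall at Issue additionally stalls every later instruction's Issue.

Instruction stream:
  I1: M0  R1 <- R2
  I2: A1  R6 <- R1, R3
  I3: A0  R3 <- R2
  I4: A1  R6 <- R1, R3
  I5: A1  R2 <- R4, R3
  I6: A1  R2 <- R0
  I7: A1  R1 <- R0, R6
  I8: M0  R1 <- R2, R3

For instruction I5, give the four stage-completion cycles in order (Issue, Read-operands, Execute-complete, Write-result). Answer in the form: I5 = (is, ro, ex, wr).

cycle 1: issue I1 (M0)
cycle 2: I1 read-ops · issue I2 (A1)
cycle 3: issue I3 (A0)
cycle 4: I3 read-ops
cycle 5: I3 finished on A0
cycle 7: I1 finished on M0
cycle 8: I1→R1
cycle 9: I2 read-ops
cycle 10: I3→R3
cycle 11: I2 finished on A1
cycle 12: I2→R6
cycle 13: issue I4 (A1)
cycle 14: I4 read-ops
cycle 16: I4 finished on A1
cycle 17: I4→R6
cycle 18: issue I5 (A1)
cycle 19: I5 read-ops
cycle 21: I5 finished on A1
cycle 22: I5→R2
cycle 23: issue I6 (A1)
cycle 24: I6 read-ops
cycle 26: I6 finished on A1
cycle 27: I6→R2
cycle 28: issue I7 (A1)
cycle 29: I7 read-ops
cycle 31: I7 finished on A1
cycle 32: I7→R1
cycle 33: issue I8 (M0)
cycle 34: I8 read-ops
cycle 39: I8 finished on M0
cycle 40: I8→R1

I5 = (18, 19, 21, 22)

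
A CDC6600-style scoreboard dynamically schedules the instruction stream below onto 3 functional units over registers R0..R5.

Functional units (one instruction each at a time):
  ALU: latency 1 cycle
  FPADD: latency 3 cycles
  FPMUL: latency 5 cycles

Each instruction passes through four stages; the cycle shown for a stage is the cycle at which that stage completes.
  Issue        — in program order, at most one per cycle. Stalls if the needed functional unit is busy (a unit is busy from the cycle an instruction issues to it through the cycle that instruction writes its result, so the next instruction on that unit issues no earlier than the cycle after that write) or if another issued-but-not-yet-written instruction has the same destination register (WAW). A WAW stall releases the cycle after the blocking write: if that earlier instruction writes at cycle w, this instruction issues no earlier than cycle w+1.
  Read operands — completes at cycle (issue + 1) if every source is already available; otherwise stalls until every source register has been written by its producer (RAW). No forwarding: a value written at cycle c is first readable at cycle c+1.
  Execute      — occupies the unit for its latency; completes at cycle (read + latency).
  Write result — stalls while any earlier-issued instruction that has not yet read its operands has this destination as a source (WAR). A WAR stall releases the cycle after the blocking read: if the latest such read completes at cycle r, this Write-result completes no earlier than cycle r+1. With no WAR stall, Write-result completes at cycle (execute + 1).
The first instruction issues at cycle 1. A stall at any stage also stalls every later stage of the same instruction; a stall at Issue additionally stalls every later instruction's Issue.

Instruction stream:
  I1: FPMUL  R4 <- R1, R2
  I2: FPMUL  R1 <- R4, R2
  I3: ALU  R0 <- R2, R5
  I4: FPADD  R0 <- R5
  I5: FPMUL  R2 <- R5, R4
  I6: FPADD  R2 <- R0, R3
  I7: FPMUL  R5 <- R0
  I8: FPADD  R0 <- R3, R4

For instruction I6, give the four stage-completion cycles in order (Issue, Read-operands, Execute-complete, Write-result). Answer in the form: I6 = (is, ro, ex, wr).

  I1 | 1 | 2 | 7 | 8
  I2 | 9 | 10 | 15 | 16   struct: FPMUL busy until I1 writes@8
  I3 | 10 | 11 | 12 | 13
  I4 | 14 | 15 | 18 | 19   WAW R0: wait I3 write@13
  I5 | 17 | 18 | 23 | 24   struct: FPMUL busy until I2 writes@16
  I6 | 25 | 26 | 29 | 30   WAW R2: wait I5 write@24
  I7 | 26 | 27 | 32 | 33
  I8 | 31 | 32 | 35 | 36   struct: FPADD busy until I6 writes@30

I6 = (25, 26, 29, 30)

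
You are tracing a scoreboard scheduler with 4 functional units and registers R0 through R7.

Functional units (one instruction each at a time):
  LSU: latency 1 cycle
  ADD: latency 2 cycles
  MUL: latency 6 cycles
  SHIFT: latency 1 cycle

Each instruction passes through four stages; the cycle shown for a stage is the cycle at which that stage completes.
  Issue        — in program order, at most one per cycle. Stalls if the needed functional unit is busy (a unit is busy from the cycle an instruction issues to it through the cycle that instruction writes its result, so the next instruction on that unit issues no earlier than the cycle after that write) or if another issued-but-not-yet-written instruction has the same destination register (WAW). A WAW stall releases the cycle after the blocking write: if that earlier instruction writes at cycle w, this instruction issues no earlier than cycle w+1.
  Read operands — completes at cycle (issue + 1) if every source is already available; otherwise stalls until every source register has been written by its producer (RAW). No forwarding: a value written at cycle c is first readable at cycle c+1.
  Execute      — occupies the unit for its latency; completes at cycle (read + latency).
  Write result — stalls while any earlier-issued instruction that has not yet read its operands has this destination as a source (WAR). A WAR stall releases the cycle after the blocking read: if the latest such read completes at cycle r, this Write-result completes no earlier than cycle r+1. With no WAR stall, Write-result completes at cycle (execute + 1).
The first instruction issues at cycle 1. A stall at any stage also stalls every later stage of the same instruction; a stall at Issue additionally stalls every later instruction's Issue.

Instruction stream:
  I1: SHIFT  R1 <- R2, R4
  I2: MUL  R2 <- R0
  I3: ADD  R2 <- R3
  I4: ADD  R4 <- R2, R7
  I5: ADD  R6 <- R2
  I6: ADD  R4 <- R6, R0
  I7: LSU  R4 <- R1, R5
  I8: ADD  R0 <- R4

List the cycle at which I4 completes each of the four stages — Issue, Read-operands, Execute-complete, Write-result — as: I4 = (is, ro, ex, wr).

I1  is:1  ro:2  ex:3  wr:4
I2  is:2  ro:3  ex:9  wr:10
I3  is:11  ro:12  ex:14  wr:15  — WAW R2: wait I2 write@10
I4  is:16  ro:17  ex:19  wr:20  — struct: ADD busy until I3 writes@15
I5  is:21  ro:22  ex:24  wr:25  — struct: ADD busy until I4 writes@20
I6  is:26  ro:27  ex:29  wr:30  — struct: ADD busy until I5 writes@25
I7  is:31  ro:32  ex:33  wr:34  — WAW R4: wait I6 write@30
I8  is:32  ro:35  ex:37  wr:38  — RAW R4: wait I7 write@34

I4 = (16, 17, 19, 20)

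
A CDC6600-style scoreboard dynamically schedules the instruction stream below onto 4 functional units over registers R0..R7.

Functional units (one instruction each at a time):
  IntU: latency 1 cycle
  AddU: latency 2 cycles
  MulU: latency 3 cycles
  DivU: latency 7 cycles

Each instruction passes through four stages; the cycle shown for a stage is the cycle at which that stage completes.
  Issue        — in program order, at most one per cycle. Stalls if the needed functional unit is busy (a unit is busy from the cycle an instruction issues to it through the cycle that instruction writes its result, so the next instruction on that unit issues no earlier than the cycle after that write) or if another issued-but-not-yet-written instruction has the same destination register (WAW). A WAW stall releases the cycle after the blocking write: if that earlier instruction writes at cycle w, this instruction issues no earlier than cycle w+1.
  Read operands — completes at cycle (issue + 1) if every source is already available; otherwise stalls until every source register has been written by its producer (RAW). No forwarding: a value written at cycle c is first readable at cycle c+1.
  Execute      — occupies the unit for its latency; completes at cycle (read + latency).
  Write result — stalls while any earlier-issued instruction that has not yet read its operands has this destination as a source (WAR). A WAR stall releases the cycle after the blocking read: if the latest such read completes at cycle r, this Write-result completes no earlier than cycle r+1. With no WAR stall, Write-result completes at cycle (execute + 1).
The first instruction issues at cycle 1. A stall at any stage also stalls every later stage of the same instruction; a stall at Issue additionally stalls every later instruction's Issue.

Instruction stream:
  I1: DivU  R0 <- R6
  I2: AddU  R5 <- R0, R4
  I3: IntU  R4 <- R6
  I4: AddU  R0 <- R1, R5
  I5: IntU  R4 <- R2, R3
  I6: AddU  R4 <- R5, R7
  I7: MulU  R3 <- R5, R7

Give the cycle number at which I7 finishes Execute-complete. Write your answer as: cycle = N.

cycle = 25

I1  is:1  ro:2  ex:9  wr:10
I2  is:2  ro:11  ex:13  wr:14  — RAW R0: wait I1 write@10
I3  is:3  ro:4  ex:5  wr:12  — WAR R4: wait I2 read@11
I4  is:15  ro:16  ex:18  wr:19  — struct: AddU busy until I2 writes@14
I5  is:16  ro:17  ex:18  wr:19
I6  is:20  ro:21  ex:23  wr:24  — WAW R4: wait I5 write@19
I7  is:21  ro:22  ex:25  wr:26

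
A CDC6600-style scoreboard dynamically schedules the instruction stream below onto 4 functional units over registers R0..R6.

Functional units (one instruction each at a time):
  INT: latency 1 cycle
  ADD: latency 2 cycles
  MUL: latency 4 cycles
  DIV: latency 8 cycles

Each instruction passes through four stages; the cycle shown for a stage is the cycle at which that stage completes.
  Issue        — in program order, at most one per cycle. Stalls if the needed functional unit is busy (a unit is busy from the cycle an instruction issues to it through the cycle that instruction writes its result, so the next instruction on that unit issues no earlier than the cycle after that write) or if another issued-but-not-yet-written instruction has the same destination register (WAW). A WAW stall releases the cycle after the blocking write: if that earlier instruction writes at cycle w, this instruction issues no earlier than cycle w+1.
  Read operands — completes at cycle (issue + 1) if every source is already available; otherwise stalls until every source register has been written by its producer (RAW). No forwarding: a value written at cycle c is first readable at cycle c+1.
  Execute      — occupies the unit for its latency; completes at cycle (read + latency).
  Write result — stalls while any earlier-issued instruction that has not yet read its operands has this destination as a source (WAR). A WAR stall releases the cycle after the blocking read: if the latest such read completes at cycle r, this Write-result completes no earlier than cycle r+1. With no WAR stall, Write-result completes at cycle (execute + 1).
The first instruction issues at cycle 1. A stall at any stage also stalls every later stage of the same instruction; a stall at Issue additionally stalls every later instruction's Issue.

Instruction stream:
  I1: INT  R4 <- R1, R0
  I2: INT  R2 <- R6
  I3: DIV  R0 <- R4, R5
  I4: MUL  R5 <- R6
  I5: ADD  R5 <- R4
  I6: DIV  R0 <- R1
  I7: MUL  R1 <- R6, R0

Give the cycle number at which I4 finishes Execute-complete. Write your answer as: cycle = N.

[1] I1 issues→INT
[2] I1 reads
[3] I1 exec-done
[4] I1 writes R4
[5] I2 issues→INT
[6] I2 reads · I3 issues→DIV
[7] I2 exec-done · I3 reads · I4 issues→MUL
[8] I2 writes R2 · I4 reads
[12] I4 exec-done
[13] I4 writes R5
[14] I5 issues→ADD
[15] I3 exec-done · I5 reads
[16] I3 writes R0
[17] I5 exec-done · I6 issues→DIV
[18] I5 writes R5 · I6 reads · I7 issues→MUL
[26] I6 exec-done
[27] I6 writes R0
[28] I7 reads
[32] I7 exec-done
[33] I7 writes R1

cycle = 12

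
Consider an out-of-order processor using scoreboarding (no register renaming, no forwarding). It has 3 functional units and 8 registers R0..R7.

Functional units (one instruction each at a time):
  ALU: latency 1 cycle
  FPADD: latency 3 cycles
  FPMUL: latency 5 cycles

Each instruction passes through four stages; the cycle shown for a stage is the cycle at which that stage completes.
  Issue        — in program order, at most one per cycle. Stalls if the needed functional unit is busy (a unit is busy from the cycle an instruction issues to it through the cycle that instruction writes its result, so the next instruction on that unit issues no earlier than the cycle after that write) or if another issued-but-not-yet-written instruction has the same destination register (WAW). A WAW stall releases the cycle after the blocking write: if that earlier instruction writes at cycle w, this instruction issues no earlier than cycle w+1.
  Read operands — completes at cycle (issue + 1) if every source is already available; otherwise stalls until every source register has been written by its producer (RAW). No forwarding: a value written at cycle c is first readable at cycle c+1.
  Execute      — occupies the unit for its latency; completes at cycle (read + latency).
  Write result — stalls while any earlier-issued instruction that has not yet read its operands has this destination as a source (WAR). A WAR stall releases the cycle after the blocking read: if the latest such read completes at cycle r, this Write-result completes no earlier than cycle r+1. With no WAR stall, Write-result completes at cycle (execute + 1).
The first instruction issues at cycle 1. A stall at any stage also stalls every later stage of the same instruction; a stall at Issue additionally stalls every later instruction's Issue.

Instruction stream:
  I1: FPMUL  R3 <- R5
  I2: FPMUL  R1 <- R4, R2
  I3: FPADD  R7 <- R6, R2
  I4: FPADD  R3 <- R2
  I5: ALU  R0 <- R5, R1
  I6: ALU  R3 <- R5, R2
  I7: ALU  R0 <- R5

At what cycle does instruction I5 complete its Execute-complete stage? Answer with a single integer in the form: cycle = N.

  I1 | 1 | 2 | 7 | 8
  I2 | 9 | 10 | 15 | 16   struct: FPMUL busy until I1 writes@8
  I3 | 10 | 11 | 14 | 15
  I4 | 16 | 17 | 20 | 21   struct: FPADD busy until I3 writes@15
  I5 | 17 | 18 | 19 | 20
  I6 | 22 | 23 | 24 | 25   WAW R3: wait I4 write@21
  I7 | 26 | 27 | 28 | 29   struct: ALU busy until I6 writes@25

cycle = 19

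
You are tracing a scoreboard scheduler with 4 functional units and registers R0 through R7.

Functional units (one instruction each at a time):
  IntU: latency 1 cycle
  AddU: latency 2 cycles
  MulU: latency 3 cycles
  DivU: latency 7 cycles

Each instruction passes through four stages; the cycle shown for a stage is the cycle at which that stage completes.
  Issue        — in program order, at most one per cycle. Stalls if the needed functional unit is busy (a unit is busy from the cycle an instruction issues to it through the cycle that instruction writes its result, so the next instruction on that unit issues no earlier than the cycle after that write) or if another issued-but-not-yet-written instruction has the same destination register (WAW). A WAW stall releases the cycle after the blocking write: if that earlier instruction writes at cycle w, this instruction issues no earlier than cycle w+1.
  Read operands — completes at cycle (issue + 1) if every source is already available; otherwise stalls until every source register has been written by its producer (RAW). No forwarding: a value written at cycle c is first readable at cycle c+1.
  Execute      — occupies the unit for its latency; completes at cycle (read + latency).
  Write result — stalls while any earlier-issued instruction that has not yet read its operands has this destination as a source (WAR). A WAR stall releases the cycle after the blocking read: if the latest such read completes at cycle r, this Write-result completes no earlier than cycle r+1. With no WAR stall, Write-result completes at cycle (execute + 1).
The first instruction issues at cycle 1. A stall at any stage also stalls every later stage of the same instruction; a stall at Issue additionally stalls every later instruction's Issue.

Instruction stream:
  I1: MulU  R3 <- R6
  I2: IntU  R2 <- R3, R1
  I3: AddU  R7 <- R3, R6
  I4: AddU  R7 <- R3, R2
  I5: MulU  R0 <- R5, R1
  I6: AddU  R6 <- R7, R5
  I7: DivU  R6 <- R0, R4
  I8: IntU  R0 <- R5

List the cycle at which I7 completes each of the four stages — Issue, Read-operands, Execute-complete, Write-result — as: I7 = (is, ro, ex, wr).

I1: IS=1 RO=2 EX=5 WR=6
I2: IS=2 RO=7 EX=8 WR=9  [RAW R3: wait I1 write@6]
I3: IS=3 RO=7 EX=9 WR=10  [RAW R3: wait I1 write@6]
I4: IS=11 RO=12 EX=14 WR=15  [struct: AddU busy until I3 writes@10]
I5: IS=12 RO=13 EX=16 WR=17
I6: IS=16 RO=17 EX=19 WR=20  [struct: AddU busy until I4 writes@15]
I7: IS=21 RO=22 EX=29 WR=30  [WAW R6: wait I6 write@20]
I8: IS=22 RO=23 EX=24 WR=25

I7 = (21, 22, 29, 30)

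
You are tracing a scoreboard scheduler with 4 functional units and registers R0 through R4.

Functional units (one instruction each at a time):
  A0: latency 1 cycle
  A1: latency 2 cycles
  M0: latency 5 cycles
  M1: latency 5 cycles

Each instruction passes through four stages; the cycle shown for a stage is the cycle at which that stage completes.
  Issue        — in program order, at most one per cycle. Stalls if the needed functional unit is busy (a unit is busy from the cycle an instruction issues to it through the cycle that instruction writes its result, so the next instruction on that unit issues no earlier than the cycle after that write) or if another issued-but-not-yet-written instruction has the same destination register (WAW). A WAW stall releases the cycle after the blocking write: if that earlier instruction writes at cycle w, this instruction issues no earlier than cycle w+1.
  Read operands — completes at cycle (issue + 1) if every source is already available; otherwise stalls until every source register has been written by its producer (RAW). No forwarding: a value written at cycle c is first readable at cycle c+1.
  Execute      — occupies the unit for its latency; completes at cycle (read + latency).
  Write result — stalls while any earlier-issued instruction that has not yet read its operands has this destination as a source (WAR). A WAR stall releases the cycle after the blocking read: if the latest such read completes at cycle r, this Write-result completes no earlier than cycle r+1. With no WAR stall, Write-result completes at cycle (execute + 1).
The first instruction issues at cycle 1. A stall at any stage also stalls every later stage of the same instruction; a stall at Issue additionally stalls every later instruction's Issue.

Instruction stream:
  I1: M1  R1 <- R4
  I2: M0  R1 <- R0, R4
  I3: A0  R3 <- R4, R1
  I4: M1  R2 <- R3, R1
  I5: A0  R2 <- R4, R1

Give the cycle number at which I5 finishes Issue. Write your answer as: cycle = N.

t=1  I1 issues→M1
t=2  I1 reads
t=7  I1 exec-done
t=8  I1 writes R1
t=9  I2 issues→M0
t=10  I2 reads, I3 issues→A0
t=11  I4 issues→M1
t=15  I2 exec-done
t=16  I2 writes R1
t=17  I3 reads
t=18  I3 exec-done
t=19  I3 writes R3
t=20  I4 reads
t=25  I4 exec-done
t=26  I4 writes R2
t=27  I5 issues→A0
t=28  I5 reads
t=29  I5 exec-done
t=30  I5 writes R2

cycle = 27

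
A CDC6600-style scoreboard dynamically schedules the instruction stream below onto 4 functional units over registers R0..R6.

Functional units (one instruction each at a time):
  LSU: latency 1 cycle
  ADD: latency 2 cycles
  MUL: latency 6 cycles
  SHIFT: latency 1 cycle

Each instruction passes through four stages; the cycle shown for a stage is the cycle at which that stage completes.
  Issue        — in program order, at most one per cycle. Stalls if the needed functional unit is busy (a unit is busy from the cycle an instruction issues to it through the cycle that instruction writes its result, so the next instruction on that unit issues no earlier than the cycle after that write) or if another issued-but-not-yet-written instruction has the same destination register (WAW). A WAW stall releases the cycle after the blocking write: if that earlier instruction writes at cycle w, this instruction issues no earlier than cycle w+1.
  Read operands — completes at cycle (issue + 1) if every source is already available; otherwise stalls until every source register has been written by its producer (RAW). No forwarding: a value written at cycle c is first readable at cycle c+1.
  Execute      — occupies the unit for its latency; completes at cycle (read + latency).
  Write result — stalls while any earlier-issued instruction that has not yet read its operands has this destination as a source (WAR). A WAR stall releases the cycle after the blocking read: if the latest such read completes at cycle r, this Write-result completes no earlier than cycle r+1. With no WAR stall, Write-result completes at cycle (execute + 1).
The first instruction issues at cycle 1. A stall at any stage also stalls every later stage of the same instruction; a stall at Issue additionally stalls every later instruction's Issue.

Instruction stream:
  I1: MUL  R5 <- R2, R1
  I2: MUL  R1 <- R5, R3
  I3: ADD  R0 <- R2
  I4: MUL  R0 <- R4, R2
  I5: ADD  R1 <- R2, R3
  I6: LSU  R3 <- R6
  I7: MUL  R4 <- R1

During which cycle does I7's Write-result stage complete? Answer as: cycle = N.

cycle = 36

t=1  I1 dispatched to MUL
t=2  I1 operands ready
t=8  I1 complete
t=9  R5←I1
t=10  I2 dispatched to MUL
t=11  I2 operands ready; I3 dispatched to ADD
t=12  I3 operands ready
t=14  I3 complete
t=15  R0←I3
t=17  I2 complete
t=18  R1←I2
t=19  I4 dispatched to MUL
t=20  I4 operands ready; I5 dispatched to ADD
t=21  I5 operands ready; I6 dispatched to LSU
t=22  I6 operands ready
t=23  I5 complete; I6 complete
t=24  R1←I5; R3←I6
t=26  I4 complete
t=27  R0←I4
t=28  I7 dispatched to MUL
t=29  I7 operands ready
t=35  I7 complete
t=36  R4←I7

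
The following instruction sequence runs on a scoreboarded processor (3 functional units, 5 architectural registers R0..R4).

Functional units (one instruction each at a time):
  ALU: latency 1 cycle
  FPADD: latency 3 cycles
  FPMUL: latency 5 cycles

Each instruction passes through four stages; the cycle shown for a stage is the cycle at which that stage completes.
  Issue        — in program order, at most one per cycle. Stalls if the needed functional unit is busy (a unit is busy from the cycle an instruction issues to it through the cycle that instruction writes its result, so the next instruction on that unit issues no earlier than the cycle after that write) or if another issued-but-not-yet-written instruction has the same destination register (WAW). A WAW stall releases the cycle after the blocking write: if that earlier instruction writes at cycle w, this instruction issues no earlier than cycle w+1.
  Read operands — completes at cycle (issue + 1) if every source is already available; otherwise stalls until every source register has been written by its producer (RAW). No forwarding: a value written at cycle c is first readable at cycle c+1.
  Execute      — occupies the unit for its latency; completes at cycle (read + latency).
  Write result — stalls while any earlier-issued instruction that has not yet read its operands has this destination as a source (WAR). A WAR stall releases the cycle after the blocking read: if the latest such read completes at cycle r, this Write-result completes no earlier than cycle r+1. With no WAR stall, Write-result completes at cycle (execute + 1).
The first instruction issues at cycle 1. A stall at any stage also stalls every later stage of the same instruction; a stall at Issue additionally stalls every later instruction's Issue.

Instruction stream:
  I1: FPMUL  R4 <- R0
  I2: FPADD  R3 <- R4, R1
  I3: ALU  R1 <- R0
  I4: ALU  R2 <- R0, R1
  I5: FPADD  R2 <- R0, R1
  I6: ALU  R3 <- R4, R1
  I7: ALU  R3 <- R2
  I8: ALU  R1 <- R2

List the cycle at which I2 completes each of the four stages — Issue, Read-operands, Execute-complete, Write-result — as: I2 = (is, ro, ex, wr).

I2 = (2, 9, 12, 13)

t=1  I1 issues→FPMUL
t=2  I1 reads · I2 issues→FPADD
t=3  I3 issues→ALU
t=4  I3 reads
t=5  I3 exec-done
t=7  I1 exec-done
t=8  I1 writes R4
t=9  I2 reads
t=10  I3 writes R1
t=11  I4 issues→ALU
t=12  I2 exec-done · I4 reads
t=13  I2 writes R3 · I4 exec-done
t=14  I4 writes R2
t=15  I5 issues→FPADD
t=16  I5 reads · I6 issues→ALU
t=17  I6 reads
t=18  I6 exec-done
t=19  I5 exec-done · I6 writes R3
t=20  I5 writes R2 · I7 issues→ALU
t=21  I7 reads
t=22  I7 exec-done
t=23  I7 writes R3
t=24  I8 issues→ALU
t=25  I8 reads
t=26  I8 exec-done
t=27  I8 writes R1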